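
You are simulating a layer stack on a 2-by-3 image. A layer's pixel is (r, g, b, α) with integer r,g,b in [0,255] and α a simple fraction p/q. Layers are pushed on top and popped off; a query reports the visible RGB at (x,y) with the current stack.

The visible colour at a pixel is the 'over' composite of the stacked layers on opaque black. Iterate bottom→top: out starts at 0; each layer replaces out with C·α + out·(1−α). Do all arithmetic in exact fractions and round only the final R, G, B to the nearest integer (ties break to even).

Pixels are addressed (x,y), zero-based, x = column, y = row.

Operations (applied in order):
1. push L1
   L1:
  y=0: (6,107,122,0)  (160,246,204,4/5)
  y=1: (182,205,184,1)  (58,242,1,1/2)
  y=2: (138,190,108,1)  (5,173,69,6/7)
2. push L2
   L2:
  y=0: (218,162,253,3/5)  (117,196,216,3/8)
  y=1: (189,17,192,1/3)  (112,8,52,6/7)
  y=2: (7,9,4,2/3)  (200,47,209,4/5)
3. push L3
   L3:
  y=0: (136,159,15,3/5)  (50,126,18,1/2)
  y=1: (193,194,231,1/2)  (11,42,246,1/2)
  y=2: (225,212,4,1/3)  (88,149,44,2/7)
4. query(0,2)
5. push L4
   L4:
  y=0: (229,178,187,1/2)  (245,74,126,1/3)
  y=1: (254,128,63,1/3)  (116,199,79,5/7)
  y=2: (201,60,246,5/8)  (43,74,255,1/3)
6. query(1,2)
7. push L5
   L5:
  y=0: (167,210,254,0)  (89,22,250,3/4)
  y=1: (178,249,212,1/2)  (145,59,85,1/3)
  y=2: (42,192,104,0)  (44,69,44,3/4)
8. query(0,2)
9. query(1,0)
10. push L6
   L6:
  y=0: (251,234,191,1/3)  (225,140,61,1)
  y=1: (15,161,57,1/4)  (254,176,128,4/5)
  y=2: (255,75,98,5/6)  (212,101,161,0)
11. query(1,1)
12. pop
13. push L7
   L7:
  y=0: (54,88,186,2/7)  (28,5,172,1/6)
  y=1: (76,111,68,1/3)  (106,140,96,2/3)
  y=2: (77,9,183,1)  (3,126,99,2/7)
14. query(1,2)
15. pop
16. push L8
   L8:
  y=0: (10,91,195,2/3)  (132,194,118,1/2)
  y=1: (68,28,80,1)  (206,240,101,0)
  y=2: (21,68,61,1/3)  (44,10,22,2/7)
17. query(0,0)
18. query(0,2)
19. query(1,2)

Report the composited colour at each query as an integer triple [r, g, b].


query (0,2) [L1,L2,L3] — begin 0,0,0
L1 α=1: [138, 190, 108]
L2 α=2/3: [152/3, 208/3, 116/3]
L3 α=1/3: [979/9, 1052/9, 244/9]
= [109, 117, 27]

at x=1,y=2 over L1,L2,L3,L4:
L1 α=6/7: [30/7, 1038/7, 414/7]
L2 α=4/5: [1126/7, 2354/35, 6266/35]
L3 α=2/7: [6862/49, 4440/49, 6882/49]
L4 α=1/3: [5277/49, 12506/147, 8753/49]
rounded: [108, 85, 179]

query (0,2) [L1,L2,L3,L4,L5] — begin 0,0,0
L1 α=1: [138, 190, 108]
L2 α=2/3: [152/3, 208/3, 116/3]
L3 α=1/3: [979/9, 1052/9, 244/9]
L4 α=5/8: [1997/12, 244/3, 1967/12]
L5 α=0: [1997/12, 244/3, 1967/12]
rounded: [166, 81, 164]

query (1,0) [L1,L2,L3,L4,L5] — begin 0,0,0
+L1 (α=4/5) → [128, 984/5, 816/5]
+L2 (α=3/8) → [991/8, 393/2, 183]
+L3 (α=1/2) → [1391/16, 645/4, 201/2]
+L4 (α=1/3) → [1117/8, 793/6, 109]
+L5 (α=3/4) → [3253/32, 1189/24, 859/4]
rounded: [102, 50, 215]

(1,1) stack=L1,L2,L3,L4,L5,L6; from [0,0,0]:
+L1 (α=1/2) → [29, 121, 1/2]
+L2 (α=6/7) → [701/7, 169/7, 625/14]
+L3 (α=1/2) → [389/7, 463/14, 4069/28]
+L4 (α=5/7) → [4838/49, 7428/49, 9599/98]
+L5 (α=1/3) → [16781/147, 17747/147, 4588/49]
+L6 (α=4/5) → [166133/735, 24247/147, 29676/245]
rounded: [226, 165, 121]

at x=1,y=2 over L1,L2,L3,L4,L5,L7:
+L1 (α=6/7) → [30/7, 1038/7, 414/7]
+L2 (α=4/5) → [1126/7, 2354/35, 6266/35]
+L3 (α=2/7) → [6862/49, 4440/49, 6882/49]
+L4 (α=1/3) → [5277/49, 12506/147, 8753/49]
+L5 (α=3/4) → [11745/196, 42935/588, 15221/196]
+L7 (α=2/7) → [59901/1372, 362851/4116, 114913/1372]
rounded: [44, 88, 84]

at x=0,y=0 over L1,L2,L3,L4,L5,L8:
after L1 α=0: [0, 0, 0]
after L2 α=3/5: [654/5, 486/5, 759/5]
after L3 α=3/5: [3348/25, 3357/25, 1743/25]
after L4 α=1/2: [9073/50, 7807/50, 3209/25]
after L5 α=0: [9073/50, 7807/50, 3209/25]
after L8 α=2/3: [10073/150, 16907/150, 12959/75]
→ [67, 113, 173]

query (0,2) [L1,L2,L3,L4,L5,L8] — begin 0,0,0
after L1 α=1: [138, 190, 108]
after L2 α=2/3: [152/3, 208/3, 116/3]
after L3 α=1/3: [979/9, 1052/9, 244/9]
after L4 α=5/8: [1997/12, 244/3, 1967/12]
after L5 α=0: [1997/12, 244/3, 1967/12]
after L8 α=1/3: [2123/18, 692/9, 2333/18]
→ [118, 77, 130]

query (1,2) [L1,L2,L3,L4,L5,L8] — begin 0,0,0
L1 α=6/7: [30/7, 1038/7, 414/7]
L2 α=4/5: [1126/7, 2354/35, 6266/35]
L3 α=2/7: [6862/49, 4440/49, 6882/49]
L4 α=1/3: [5277/49, 12506/147, 8753/49]
L5 α=3/4: [11745/196, 42935/588, 15221/196]
L8 α=2/7: [75973/1372, 226435/4116, 84729/1372]
= [55, 55, 62]


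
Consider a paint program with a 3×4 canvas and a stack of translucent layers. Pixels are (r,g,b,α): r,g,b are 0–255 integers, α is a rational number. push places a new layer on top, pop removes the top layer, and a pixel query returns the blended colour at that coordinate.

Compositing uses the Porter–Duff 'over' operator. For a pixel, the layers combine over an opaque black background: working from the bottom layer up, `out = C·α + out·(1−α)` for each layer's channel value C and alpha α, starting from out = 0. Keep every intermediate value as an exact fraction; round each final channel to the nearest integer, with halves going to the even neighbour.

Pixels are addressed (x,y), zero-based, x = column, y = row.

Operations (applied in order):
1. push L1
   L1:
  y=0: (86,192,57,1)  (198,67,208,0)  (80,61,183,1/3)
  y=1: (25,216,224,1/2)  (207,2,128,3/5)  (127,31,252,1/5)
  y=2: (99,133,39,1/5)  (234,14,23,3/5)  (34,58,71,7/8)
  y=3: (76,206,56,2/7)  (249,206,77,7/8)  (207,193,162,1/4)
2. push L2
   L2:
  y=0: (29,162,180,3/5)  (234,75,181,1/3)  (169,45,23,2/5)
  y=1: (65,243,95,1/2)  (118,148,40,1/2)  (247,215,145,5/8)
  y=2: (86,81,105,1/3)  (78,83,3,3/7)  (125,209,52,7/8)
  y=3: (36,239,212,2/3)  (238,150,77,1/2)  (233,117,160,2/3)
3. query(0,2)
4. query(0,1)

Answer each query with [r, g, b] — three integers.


(0,2) stack=L1,L2; from [0,0,0]:
+L1 (α=1/5) → [99/5, 133/5, 39/5]
+L2 (α=1/3) → [628/15, 671/15, 201/5]
→ [42, 45, 40]

(0,1) stack=L1,L2; from [0,0,0]:
after L1 α=1/2: [25/2, 108, 112]
after L2 α=1/2: [155/4, 351/2, 207/2]
= [39, 176, 104]


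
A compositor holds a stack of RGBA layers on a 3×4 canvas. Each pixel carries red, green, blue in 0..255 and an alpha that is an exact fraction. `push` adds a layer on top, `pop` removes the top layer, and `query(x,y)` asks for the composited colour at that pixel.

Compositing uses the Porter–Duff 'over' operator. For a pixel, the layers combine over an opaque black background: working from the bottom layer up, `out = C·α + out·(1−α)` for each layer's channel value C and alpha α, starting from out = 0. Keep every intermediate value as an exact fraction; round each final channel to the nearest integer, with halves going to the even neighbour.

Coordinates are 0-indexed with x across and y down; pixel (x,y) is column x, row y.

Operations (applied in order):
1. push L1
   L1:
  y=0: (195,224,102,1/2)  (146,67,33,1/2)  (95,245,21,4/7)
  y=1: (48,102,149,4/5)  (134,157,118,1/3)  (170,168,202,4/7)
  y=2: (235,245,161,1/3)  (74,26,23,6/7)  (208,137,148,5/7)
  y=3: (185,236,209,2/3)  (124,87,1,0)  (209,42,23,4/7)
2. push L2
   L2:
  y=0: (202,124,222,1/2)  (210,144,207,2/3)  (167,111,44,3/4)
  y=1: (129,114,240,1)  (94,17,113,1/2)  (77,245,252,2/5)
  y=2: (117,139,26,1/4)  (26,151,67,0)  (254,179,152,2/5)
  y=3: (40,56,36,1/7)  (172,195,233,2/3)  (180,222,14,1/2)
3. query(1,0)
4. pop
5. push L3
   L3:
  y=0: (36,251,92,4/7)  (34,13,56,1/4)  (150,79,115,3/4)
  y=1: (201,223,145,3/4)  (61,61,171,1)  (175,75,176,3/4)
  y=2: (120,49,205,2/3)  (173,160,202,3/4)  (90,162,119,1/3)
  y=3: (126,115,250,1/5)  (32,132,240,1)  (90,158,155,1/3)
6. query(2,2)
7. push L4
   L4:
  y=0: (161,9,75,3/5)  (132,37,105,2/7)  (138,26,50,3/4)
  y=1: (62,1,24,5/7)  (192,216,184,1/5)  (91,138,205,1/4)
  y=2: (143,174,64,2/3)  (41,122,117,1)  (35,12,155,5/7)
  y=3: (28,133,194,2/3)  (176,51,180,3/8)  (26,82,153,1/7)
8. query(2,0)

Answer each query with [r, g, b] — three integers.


(1,0) stack=L1,L2; from [0,0,0]:
+L1 (α=1/2) → [73, 67/2, 33/2]
+L2 (α=2/3) → [493/3, 643/6, 287/2]
= [164, 107, 144]

(2,2) stack=L1,L3; from [0,0,0]:
after L1 α=5/7: [1040/7, 685/7, 740/7]
after L3 α=1/3: [2710/21, 2504/21, 771/7]
= [129, 119, 110]

(2,0) stack=L1,L3,L4; from [0,0,0]:
+L1 (α=4/7) → [380/7, 140, 12]
+L3 (α=3/4) → [1765/14, 377/4, 357/4]
+L4 (α=3/4) → [7561/56, 689/16, 957/16]
= [135, 43, 60]


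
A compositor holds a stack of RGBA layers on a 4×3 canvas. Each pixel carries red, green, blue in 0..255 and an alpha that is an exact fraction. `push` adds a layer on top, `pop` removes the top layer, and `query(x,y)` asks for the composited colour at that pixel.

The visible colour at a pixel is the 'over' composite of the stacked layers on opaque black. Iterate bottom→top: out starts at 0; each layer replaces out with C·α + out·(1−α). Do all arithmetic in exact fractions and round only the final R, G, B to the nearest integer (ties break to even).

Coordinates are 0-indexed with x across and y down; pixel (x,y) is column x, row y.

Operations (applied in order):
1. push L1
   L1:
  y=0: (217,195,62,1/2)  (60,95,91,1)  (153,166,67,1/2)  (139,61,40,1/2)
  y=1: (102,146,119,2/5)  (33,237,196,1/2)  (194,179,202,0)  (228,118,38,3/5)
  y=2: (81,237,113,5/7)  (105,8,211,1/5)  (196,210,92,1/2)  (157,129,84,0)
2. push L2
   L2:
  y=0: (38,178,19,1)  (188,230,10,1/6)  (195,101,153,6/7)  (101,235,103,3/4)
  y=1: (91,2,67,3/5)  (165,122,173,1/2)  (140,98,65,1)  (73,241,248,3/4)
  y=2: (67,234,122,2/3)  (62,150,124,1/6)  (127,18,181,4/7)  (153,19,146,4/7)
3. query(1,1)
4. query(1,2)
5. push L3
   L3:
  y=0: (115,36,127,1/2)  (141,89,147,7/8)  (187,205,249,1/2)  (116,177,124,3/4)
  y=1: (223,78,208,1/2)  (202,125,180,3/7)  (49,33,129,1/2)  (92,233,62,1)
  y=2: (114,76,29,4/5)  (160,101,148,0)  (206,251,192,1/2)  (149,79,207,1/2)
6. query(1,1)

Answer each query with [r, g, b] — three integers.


(1,1) stack=L1,L2; from [0,0,0]:
+L1 (α=1/2) → [33/2, 237/2, 98]
+L2 (α=1/2) → [363/4, 481/4, 271/2]
= [91, 120, 136]

(1,2) stack=L1,L2; from [0,0,0]:
+L1 (α=1/5) → [21, 8/5, 211/5]
+L2 (α=1/6) → [167/6, 79/3, 335/6]
→ [28, 26, 56]

at x=1,y=1 over L1,L2,L3:
+L1 (α=1/2) → [33/2, 237/2, 98]
+L2 (α=1/2) → [363/4, 481/4, 271/2]
+L3 (α=3/7) → [969/7, 856/7, 1082/7]
→ [138, 122, 155]


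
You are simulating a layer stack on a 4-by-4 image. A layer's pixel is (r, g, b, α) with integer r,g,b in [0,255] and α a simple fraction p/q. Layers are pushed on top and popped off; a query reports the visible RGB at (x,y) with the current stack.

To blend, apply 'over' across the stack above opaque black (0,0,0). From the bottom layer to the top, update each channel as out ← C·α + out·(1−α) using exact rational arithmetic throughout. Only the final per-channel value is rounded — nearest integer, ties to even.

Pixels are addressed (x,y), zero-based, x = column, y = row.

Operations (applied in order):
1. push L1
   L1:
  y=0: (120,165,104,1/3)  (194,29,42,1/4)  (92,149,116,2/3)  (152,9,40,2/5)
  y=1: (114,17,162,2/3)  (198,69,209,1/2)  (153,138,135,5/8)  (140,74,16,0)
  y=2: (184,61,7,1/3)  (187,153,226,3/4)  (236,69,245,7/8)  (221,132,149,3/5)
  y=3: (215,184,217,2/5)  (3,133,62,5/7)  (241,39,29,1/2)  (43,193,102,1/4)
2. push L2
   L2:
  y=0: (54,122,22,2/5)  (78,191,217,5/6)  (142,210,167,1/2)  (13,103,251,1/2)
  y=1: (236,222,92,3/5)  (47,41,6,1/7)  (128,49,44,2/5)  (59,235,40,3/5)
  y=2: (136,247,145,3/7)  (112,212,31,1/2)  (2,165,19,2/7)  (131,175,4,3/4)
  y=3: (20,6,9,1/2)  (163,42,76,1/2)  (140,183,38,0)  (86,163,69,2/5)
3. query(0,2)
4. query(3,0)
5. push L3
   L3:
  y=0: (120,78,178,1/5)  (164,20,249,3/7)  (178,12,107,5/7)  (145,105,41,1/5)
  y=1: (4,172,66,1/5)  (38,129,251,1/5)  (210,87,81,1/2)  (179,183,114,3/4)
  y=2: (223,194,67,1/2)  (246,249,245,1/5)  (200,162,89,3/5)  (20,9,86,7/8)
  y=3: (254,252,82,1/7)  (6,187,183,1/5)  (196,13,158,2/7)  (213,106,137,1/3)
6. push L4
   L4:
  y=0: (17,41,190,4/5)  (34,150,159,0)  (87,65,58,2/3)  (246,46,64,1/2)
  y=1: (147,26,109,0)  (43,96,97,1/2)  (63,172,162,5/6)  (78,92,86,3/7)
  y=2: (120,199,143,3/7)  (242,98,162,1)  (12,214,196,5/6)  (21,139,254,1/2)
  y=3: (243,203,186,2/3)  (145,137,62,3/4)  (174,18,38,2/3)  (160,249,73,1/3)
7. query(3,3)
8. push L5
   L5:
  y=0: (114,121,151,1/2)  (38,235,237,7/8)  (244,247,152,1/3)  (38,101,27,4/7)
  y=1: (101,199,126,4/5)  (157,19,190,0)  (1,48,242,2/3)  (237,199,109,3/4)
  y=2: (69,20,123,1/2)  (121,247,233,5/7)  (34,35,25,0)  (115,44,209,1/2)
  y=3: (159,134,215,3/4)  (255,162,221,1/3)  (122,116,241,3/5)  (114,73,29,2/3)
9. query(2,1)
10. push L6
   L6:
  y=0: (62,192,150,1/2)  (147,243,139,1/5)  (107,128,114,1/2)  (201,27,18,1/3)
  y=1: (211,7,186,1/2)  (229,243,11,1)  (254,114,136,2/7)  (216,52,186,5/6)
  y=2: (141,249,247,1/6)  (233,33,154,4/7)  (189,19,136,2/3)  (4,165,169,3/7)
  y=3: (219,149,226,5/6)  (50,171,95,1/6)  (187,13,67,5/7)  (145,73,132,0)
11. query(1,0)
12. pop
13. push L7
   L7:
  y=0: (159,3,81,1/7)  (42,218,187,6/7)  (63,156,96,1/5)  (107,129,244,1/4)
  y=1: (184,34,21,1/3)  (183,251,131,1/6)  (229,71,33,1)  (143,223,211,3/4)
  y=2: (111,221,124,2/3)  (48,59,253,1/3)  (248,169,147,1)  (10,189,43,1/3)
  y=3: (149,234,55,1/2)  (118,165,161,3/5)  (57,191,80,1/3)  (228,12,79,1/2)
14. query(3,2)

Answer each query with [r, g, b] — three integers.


(0,2) stack=L1,L2; from [0,0,0]:
after L1 α=1/3: [184/3, 61/3, 7/3]
after L2 α=3/7: [280/3, 2467/21, 1333/21]
rounded: [93, 117, 63]

query (3,0) [L1,L2] — begin 0,0,0
+L1 (α=2/5) → [304/5, 18/5, 16]
+L2 (α=1/2) → [369/10, 533/10, 267/2]
rounded: [37, 53, 134]

query (3,3) [L1,L2,L3,L4] — begin 0,0,0
after L1 α=1/4: [43/4, 193/4, 51/2]
after L2 α=2/5: [817/20, 1883/20, 429/10]
after L3 α=1/3: [2947/30, 981/10, 1114/15]
after L4 α=1/3: [5347/45, 742/5, 3323/45]
= [119, 148, 74]

at x=2,y=1 over L1,L2,L3,L4,L5:
+L1 (α=5/8) → [765/8, 345/4, 675/8]
+L2 (α=2/5) → [4343/40, 1427/20, 2729/40]
+L3 (α=1/2) → [12743/80, 3167/40, 5969/80]
+L4 (α=5/6) → [37943/480, 37567/240, 70769/480]
+L5 (α=2/3) → [38903/1440, 60607/720, 303089/1440]
= [27, 84, 210]

query (1,0) [L1,L2,L3,L4,L5,L6] — begin 0,0,0
after L1 α=1/4: [97/2, 29/4, 21/2]
after L2 α=5/6: [877/12, 1283/8, 2191/12]
after L3 α=3/7: [2353/21, 1403/14, 4432/21]
after L4 α=0: [2353/21, 1403/14, 4432/21]
after L5 α=7/8: [7939/168, 24433/112, 39271/168]
after L6 α=1/5: [14113/210, 31237/140, 45109/210]
= [67, 223, 215]

(3,2) stack=L1,L2,L3,L4,L5,L7; from [0,0,0]:
after L1 α=3/5: [663/5, 396/5, 447/5]
after L2 α=3/4: [657/5, 3021/20, 507/20]
after L3 α=7/8: [1357/40, 4281/160, 12547/160]
after L4 α=1/2: [2197/80, 26521/320, 53187/320]
after L5 α=1/2: [11397/160, 40601/640, 120067/640]
after L7 α=1/3: [12197/240, 101081/960, 44609/320]
= [51, 105, 139]


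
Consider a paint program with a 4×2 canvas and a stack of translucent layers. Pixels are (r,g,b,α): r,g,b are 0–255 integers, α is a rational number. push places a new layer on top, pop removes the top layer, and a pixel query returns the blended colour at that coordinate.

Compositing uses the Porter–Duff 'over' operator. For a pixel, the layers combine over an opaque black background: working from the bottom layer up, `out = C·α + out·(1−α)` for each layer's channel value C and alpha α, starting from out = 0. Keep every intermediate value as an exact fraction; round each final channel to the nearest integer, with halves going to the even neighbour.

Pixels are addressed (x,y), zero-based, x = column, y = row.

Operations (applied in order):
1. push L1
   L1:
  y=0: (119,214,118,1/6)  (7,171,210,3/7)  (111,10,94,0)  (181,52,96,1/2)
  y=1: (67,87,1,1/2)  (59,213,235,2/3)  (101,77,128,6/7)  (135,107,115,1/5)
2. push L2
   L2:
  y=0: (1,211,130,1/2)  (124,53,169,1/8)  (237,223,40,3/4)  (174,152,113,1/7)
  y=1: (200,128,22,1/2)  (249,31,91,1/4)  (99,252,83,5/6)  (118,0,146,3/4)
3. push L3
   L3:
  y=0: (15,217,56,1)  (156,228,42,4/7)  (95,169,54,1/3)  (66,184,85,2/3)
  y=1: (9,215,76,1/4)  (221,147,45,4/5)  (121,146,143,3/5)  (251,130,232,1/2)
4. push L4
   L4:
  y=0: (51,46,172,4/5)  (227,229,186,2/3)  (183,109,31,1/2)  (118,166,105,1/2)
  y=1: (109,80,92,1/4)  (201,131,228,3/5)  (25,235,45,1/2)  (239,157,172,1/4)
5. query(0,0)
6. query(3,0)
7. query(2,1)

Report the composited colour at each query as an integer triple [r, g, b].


(0,0) stack=L1,L2,L3,L4; from [0,0,0]:
+L1 (α=1/6) → [119/6, 107/3, 59/3]
+L2 (α=1/2) → [125/12, 370/3, 449/6]
+L3 (α=1) → [15, 217, 56]
+L4 (α=4/5) → [219/5, 401/5, 744/5]
→ [44, 80, 149]

query (3,0) [L1,L2,L3,L4] — begin 0,0,0
L1 α=1/2: [181/2, 26, 48]
L2 α=1/7: [717/7, 44, 401/7]
L3 α=2/3: [547/7, 412/3, 1591/21]
L4 α=1/2: [1373/14, 455/3, 1898/21]
→ [98, 152, 90]

at x=2,y=1 over L1,L2,L3,L4:
L1 α=6/7: [606/7, 66, 768/7]
L2 α=5/6: [1357/14, 221, 3673/42]
L3 α=3/5: [3898/35, 176, 12682/105]
L4 α=1/2: [4773/70, 411/2, 17407/210]
= [68, 206, 83]


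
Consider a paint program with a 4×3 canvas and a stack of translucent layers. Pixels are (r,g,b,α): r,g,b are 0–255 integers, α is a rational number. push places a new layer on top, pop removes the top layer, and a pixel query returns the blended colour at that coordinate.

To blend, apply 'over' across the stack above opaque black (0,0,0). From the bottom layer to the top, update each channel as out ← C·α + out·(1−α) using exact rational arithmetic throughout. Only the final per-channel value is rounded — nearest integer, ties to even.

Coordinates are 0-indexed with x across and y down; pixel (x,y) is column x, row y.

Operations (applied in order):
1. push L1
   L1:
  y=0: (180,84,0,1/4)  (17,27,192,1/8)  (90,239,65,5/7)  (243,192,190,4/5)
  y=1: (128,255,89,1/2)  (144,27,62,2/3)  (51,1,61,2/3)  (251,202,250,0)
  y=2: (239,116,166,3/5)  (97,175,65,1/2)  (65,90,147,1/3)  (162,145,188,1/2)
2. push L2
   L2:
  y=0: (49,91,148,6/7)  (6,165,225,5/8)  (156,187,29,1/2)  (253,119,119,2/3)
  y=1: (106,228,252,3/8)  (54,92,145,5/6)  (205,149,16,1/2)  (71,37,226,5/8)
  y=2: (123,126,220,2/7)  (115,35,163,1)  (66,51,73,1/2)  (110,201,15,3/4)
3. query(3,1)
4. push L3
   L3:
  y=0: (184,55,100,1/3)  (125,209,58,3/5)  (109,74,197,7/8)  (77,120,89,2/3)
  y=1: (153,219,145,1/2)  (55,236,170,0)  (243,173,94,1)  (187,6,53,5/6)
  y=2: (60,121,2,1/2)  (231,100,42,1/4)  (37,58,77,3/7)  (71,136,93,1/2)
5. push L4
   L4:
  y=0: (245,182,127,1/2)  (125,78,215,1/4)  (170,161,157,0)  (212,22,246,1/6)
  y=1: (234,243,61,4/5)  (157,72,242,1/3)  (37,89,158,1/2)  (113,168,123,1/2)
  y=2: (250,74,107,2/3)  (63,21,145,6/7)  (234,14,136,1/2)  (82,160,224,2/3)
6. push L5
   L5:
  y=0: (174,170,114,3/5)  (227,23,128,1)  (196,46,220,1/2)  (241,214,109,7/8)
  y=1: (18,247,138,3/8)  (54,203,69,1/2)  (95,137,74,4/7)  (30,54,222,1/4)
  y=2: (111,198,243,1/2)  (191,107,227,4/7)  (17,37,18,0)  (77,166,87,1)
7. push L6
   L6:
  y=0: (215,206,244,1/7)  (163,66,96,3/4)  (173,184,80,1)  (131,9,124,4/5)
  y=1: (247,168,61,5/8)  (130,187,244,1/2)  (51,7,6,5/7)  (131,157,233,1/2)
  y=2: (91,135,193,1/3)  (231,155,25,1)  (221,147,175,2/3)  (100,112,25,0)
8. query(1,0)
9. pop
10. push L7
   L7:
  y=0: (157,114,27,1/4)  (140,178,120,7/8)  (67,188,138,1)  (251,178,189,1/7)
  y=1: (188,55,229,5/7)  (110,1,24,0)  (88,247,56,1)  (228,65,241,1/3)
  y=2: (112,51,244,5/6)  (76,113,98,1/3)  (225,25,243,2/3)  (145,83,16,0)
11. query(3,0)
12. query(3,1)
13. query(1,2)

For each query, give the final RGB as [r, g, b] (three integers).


at x=3,y=1 over L1,L2:
after L1 α=0: [0, 0, 0]
after L2 α=5/8: [355/8, 185/8, 565/4]
→ [44, 23, 141]

(1,0) stack=L1,L2,L3,L4,L5,L6; from [0,0,0]:
after L1 α=1/8: [17/8, 27/8, 24]
after L2 α=5/8: [291/64, 6681/64, 1197/8]
after L3 α=3/5: [12291/160, 5349/32, 1893/20]
after L4 α=1/4: [56873/640, 18543/128, 9979/80]
after L5 α=1: [227, 23, 128]
after L6 α=3/4: [179, 221/4, 104]
rounded: [179, 55, 104]

(3,0) stack=L1,L2,L3,L4,L5,L7; from [0,0,0]:
+L1 (α=4/5) → [972/5, 768/5, 152]
+L2 (α=2/3) → [3502/15, 1958/15, 130]
+L3 (α=2/3) → [5812/45, 5558/45, 308/3]
+L4 (α=1/6) → [3860/27, 2878/27, 1139/9]
+L5 (α=7/8) → [49409/216, 10831/54, 4003/36]
+L7 (α=1/7) → [58445/252, 12433/63, 5137/42]
→ [232, 197, 122]

(3,1) stack=L1,L2,L3,L4,L5,L7; from [0,0,0]:
+L1 (α=0) → [0, 0, 0]
+L2 (α=5/8) → [355/8, 185/8, 565/4]
+L3 (α=5/6) → [7835/48, 425/48, 1625/24]
+L4 (α=1/2) → [13259/96, 8489/96, 4577/48]
+L5 (α=1/4) → [14219/128, 10217/128, 8129/64]
+L7 (α=1/3) → [28811/192, 14377/192, 15841/96]
rounded: [150, 75, 165]

query (1,2) [L1,L2,L3,L4,L5,L7] — begin 0,0,0
after L1 α=1/2: [97/2, 175/2, 65/2]
after L2 α=1: [115, 35, 163]
after L3 α=1/4: [144, 205/4, 531/4]
after L4 α=6/7: [522/7, 709/28, 573/4]
after L5 α=4/7: [6914/49, 14111/196, 5351/28]
after L7 α=1/3: [17552/147, 8395/98, 2241/14]
rounded: [119, 86, 160]


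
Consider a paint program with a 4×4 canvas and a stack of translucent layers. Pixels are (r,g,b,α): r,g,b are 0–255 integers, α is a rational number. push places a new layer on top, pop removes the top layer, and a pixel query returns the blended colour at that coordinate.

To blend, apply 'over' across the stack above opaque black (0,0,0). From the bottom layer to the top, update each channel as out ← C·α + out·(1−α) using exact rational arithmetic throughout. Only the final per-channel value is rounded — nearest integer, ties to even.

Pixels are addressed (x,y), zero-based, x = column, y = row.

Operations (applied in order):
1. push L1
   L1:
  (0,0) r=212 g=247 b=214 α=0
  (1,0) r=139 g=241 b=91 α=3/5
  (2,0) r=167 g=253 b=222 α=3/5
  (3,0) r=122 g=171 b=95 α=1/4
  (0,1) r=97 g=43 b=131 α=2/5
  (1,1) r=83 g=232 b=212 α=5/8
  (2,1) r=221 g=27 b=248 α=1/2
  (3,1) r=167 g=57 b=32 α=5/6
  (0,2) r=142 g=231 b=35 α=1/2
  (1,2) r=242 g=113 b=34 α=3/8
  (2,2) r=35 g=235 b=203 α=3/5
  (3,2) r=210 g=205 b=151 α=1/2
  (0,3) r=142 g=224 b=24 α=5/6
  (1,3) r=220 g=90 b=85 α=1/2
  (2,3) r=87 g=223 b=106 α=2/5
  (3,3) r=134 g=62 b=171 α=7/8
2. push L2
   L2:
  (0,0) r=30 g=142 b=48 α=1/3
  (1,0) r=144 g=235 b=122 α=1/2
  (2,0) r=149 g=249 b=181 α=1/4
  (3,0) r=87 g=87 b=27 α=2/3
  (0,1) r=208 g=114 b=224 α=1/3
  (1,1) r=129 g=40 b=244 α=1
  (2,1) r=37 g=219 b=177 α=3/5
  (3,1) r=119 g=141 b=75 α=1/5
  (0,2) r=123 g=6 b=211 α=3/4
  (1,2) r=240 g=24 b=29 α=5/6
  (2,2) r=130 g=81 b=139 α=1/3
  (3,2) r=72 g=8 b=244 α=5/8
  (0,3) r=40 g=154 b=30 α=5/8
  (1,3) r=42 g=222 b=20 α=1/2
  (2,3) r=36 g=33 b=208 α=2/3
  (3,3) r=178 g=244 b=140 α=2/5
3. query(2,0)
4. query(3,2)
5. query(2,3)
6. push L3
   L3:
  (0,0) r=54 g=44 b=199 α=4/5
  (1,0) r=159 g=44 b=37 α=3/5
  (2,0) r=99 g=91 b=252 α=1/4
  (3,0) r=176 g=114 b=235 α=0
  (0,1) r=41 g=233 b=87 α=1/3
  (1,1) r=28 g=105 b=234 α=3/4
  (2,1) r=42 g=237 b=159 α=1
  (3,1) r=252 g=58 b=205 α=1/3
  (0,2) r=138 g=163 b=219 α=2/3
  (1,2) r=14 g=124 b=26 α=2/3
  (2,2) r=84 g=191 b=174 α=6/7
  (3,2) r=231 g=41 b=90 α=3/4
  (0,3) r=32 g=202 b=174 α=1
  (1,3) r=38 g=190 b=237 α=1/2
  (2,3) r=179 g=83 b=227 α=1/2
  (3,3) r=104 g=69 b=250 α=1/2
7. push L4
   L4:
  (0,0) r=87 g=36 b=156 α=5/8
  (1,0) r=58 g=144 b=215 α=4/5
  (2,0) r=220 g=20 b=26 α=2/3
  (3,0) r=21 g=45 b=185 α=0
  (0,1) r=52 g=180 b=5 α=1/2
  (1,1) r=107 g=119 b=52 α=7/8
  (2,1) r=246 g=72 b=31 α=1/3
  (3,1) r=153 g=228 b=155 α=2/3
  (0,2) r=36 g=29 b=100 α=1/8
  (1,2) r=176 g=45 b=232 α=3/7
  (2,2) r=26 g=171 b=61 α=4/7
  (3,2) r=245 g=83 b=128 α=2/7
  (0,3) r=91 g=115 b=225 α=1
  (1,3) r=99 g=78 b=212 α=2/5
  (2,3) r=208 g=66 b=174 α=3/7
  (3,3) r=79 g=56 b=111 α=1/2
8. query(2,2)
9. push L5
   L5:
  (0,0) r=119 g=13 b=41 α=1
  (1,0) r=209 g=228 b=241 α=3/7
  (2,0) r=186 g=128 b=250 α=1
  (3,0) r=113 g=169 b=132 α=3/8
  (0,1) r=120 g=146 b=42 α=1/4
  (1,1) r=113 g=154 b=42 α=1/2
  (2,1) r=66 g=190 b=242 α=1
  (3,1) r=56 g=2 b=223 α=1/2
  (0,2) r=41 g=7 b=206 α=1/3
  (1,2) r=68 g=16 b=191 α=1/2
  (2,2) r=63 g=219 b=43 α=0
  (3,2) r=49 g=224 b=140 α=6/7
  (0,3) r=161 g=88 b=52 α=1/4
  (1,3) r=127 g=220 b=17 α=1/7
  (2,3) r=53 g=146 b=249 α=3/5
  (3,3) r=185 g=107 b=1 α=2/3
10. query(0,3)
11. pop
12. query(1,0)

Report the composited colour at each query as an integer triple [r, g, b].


at x=2,y=0 over L1,L2:
L1 α=3/5: [501/5, 759/5, 666/5]
L2 α=1/4: [562/5, 1761/10, 2903/20]
rounded: [112, 176, 145]

(3,2) stack=L1,L2; from [0,0,0]:
L1 α=1/2: [105, 205/2, 151/2]
L2 α=5/8: [675/8, 695/16, 2893/16]
rounded: [84, 43, 181]

at x=2,y=3 over L1,L2:
L1 α=2/5: [174/5, 446/5, 212/5]
L2 α=2/3: [178/5, 776/15, 764/5]
→ [36, 52, 153]

at x=2,y=2 over L1,L2,L3,L4:
+L1 (α=3/5) → [21, 141, 609/5]
+L2 (α=1/3) → [172/3, 121, 1913/15]
+L3 (α=6/7) → [1684/21, 181, 17573/105]
+L4 (α=4/7) → [2412/49, 1227/7, 26113/245]
→ [49, 175, 107]

query (0,3) [L1,L2,L3,L4,L5] — begin 0,0,0
L1 α=5/6: [355/3, 560/3, 20]
L2 α=5/8: [555/8, 665/4, 105/4]
L3 α=1: [32, 202, 174]
L4 α=1: [91, 115, 225]
L5 α=1/4: [217/2, 433/4, 727/4]
= [108, 108, 182]

(1,0) stack=L1,L2,L3,L4; from [0,0,0]:
+L1 (α=3/5) → [417/5, 723/5, 273/5]
+L2 (α=1/2) → [1137/10, 949/5, 883/10]
+L3 (α=3/5) → [3522/25, 2558/25, 1438/25]
+L4 (α=4/5) → [9322/125, 16958/125, 22938/125]
rounded: [75, 136, 184]


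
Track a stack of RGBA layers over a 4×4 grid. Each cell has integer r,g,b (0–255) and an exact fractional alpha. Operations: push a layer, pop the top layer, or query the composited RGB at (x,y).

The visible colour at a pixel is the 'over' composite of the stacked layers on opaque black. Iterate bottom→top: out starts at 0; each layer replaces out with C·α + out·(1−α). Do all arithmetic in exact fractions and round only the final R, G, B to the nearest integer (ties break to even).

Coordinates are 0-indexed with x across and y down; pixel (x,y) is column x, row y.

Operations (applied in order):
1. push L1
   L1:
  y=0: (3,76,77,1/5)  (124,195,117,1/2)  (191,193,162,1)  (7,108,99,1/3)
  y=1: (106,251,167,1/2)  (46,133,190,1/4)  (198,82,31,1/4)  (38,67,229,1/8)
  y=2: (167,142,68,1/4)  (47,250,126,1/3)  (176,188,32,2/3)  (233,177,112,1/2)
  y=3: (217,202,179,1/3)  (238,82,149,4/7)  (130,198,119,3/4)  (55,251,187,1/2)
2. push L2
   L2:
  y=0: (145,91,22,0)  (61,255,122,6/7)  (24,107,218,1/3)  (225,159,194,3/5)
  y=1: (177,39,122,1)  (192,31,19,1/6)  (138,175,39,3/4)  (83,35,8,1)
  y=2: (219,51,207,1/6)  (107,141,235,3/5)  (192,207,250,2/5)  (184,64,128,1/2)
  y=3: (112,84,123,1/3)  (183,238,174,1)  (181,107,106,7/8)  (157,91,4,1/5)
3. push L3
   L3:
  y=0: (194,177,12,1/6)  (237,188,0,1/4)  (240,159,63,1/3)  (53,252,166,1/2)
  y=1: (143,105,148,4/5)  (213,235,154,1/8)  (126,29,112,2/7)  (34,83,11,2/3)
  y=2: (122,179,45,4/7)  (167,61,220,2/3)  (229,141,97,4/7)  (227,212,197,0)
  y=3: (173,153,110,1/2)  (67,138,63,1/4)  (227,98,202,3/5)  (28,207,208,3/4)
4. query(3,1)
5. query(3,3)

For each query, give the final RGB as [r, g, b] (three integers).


at x=3,y=1 over L1,L2,L3:
+L1 (α=1/8) → [19/4, 67/8, 229/8]
+L2 (α=1) → [83, 35, 8]
+L3 (α=2/3) → [151/3, 67, 10]
→ [50, 67, 10]

query (3,3) [L1,L2,L3] — begin 0,0,0
+L1 (α=1/2) → [55/2, 251/2, 187/2]
+L2 (α=1/5) → [267/5, 593/5, 378/5]
+L3 (α=3/4) → [687/20, 1849/10, 1749/10]
rounded: [34, 185, 175]


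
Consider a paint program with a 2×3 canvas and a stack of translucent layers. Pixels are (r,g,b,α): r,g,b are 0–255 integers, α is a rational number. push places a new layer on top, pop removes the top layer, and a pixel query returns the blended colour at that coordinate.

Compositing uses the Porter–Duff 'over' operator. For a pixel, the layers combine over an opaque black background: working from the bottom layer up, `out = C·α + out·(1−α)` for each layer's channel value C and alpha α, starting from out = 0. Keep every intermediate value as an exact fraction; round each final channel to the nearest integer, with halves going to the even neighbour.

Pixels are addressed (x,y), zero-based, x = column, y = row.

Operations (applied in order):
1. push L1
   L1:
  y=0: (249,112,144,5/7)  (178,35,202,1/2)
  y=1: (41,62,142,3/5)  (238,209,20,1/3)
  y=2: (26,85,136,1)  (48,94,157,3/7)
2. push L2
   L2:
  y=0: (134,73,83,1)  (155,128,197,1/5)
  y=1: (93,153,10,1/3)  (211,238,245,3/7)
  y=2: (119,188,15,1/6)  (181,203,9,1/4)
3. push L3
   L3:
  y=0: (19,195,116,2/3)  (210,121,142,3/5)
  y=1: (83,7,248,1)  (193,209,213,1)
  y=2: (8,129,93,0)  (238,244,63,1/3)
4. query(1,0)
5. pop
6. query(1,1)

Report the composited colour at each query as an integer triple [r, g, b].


(1,0) stack=L1,L2,L3; from [0,0,0]:
after L1 α=1/2: [89, 35/2, 101]
after L2 α=1/5: [511/5, 198/5, 601/5]
after L3 α=3/5: [4172/25, 2211/25, 3332/25]
→ [167, 88, 133]

query (1,1) [L1,L2] — begin 0,0,0
+L1 (α=1/3) → [238/3, 209/3, 20/3]
+L2 (α=3/7) → [2851/21, 2978/21, 2285/21]
rounded: [136, 142, 109]


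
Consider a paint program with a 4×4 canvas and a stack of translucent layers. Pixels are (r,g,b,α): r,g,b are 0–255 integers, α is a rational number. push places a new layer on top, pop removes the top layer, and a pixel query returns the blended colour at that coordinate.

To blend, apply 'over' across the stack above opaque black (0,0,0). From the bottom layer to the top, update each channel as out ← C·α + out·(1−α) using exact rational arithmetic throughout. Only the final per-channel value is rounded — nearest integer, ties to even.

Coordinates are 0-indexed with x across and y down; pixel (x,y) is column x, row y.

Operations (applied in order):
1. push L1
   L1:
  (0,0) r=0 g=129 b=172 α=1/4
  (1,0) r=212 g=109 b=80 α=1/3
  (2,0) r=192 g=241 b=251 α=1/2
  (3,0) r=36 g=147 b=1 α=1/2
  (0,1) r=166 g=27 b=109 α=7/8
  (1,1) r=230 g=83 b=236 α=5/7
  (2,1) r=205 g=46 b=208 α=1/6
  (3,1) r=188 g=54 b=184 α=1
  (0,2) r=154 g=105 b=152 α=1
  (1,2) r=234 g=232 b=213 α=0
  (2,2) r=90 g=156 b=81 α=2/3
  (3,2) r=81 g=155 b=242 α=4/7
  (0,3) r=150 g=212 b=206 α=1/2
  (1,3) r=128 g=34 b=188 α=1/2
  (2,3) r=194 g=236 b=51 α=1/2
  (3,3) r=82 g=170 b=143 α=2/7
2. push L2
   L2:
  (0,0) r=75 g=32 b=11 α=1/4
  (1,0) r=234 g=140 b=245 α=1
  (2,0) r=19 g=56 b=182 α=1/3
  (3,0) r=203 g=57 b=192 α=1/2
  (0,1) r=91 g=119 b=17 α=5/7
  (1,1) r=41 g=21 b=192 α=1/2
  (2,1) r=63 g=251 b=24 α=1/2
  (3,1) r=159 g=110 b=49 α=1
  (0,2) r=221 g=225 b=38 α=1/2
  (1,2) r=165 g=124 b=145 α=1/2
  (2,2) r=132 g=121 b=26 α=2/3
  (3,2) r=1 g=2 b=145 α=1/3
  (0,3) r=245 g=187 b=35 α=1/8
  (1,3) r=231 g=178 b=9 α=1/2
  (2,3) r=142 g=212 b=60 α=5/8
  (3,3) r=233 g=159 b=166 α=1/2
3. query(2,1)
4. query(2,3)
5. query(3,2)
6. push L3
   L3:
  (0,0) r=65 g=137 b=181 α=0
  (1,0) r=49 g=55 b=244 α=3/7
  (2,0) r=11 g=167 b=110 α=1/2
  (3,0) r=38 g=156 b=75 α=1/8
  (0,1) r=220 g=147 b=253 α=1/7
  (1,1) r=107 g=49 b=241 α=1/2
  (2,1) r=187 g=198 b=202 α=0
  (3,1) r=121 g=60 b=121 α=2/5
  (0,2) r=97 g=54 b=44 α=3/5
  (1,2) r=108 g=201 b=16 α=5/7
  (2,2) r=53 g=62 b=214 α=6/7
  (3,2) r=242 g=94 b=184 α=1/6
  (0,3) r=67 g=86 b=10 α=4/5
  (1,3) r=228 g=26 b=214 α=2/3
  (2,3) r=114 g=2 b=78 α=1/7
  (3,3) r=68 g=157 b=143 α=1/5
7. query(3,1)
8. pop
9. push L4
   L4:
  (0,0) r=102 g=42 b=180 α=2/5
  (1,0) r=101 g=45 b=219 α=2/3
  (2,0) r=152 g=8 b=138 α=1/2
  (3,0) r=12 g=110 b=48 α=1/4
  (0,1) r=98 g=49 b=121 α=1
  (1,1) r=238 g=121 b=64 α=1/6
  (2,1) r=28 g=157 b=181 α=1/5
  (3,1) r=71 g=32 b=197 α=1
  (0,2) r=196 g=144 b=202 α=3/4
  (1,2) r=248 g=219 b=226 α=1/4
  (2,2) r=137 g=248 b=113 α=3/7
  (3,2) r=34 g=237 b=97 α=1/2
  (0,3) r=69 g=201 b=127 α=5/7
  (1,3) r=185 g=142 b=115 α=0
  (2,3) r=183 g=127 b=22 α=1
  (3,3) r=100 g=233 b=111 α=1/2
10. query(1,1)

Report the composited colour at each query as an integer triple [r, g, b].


at x=2,y=1 over L1,L2:
L1 α=1/6: [205/6, 23/3, 104/3]
L2 α=1/2: [583/12, 388/3, 88/3]
= [49, 129, 29]

query (2,3) [L1,L2] — begin 0,0,0
L1 α=1/2: [97, 118, 51/2]
L2 α=5/8: [1001/8, 707/4, 753/16]
→ [125, 177, 47]

query (3,2) [L1,L2] — begin 0,0,0
L1 α=4/7: [324/7, 620/7, 968/7]
L2 α=1/3: [655/21, 418/7, 2951/21]
→ [31, 60, 141]

(3,1) stack=L1,L2,L3; from [0,0,0]:
L1 α=1: [188, 54, 184]
L2 α=1: [159, 110, 49]
L3 α=2/5: [719/5, 90, 389/5]
→ [144, 90, 78]

(1,1) stack=L1,L2,L4; from [0,0,0]:
after L1 α=5/7: [1150/7, 415/7, 1180/7]
after L2 α=1/2: [1437/14, 281/7, 1262/7]
after L4 α=1/6: [10517/84, 1126/21, 3379/21]
→ [125, 54, 161]


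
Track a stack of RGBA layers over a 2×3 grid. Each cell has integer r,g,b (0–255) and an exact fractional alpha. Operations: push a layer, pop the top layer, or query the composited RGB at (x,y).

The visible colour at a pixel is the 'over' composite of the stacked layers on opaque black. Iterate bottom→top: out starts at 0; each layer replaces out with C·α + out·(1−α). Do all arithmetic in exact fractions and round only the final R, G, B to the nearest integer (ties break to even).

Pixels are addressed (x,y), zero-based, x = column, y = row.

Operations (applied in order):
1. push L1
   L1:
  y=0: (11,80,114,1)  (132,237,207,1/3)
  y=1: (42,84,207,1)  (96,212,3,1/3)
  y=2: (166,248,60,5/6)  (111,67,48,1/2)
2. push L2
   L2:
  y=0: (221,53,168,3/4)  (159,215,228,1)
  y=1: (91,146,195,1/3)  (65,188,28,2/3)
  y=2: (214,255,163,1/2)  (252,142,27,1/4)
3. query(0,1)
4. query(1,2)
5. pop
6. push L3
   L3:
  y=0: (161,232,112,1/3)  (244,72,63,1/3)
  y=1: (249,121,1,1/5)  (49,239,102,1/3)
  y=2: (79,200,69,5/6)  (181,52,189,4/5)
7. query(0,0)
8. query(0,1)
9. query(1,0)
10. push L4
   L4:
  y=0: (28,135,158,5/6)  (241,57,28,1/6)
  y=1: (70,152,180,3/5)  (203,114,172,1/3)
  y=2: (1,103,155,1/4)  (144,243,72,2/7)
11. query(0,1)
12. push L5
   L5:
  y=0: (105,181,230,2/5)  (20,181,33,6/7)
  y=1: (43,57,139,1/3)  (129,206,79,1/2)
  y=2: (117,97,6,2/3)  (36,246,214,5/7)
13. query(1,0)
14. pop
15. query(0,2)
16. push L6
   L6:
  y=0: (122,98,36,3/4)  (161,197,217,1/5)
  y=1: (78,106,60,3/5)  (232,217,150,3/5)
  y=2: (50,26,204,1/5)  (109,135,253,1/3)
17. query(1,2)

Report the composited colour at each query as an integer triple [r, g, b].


(0,1) stack=L1,L2; from [0,0,0]:
+L1 (α=1) → [42, 84, 207]
+L2 (α=1/3) → [175/3, 314/3, 203]
= [58, 105, 203]

at x=1,y=2 over L1,L2:
L1 α=1/2: [111/2, 67/2, 24]
L2 α=1/4: [837/8, 485/8, 99/4]
= [105, 61, 25]

(0,0) stack=L1,L3; from [0,0,0]:
L1 α=1: [11, 80, 114]
L3 α=1/3: [61, 392/3, 340/3]
→ [61, 131, 113]

query (0,1) [L1,L3] — begin 0,0,0
after L1 α=1: [42, 84, 207]
after L3 α=1/5: [417/5, 457/5, 829/5]
rounded: [83, 91, 166]

at x=1,y=0 over L1,L3:
after L1 α=1/3: [44, 79, 69]
after L3 α=1/3: [332/3, 230/3, 67]
= [111, 77, 67]

(0,1) stack=L1,L3,L4; from [0,0,0]:
after L1 α=1: [42, 84, 207]
after L3 α=1/5: [417/5, 457/5, 829/5]
after L4 α=3/5: [1884/25, 3194/25, 4358/25]
→ [75, 128, 174]

(1,0) stack=L1,L3,L4,L5; from [0,0,0]:
L1 α=1/3: [44, 79, 69]
L3 α=1/3: [332/3, 230/3, 67]
L4 α=1/6: [2383/18, 1321/18, 121/2]
L5 α=6/7: [649/18, 20869/126, 517/14]
→ [36, 166, 37]

query (0,2) [L1,L3,L4] — begin 0,0,0
after L1 α=5/6: [415/3, 620/3, 50]
after L3 α=5/6: [800/9, 1810/9, 395/6]
after L4 α=1/4: [803/12, 2119/12, 705/8]
= [67, 177, 88]

(1,2) stack=L1,L3,L4,L6; from [0,0,0]:
+L1 (α=1/2) → [111/2, 67/2, 24]
+L3 (α=4/5) → [1559/10, 483/10, 156]
+L4 (α=2/7) → [305/2, 1455/14, 132]
+L6 (α=1/3) → [138, 800/7, 517/3]
= [138, 114, 172]


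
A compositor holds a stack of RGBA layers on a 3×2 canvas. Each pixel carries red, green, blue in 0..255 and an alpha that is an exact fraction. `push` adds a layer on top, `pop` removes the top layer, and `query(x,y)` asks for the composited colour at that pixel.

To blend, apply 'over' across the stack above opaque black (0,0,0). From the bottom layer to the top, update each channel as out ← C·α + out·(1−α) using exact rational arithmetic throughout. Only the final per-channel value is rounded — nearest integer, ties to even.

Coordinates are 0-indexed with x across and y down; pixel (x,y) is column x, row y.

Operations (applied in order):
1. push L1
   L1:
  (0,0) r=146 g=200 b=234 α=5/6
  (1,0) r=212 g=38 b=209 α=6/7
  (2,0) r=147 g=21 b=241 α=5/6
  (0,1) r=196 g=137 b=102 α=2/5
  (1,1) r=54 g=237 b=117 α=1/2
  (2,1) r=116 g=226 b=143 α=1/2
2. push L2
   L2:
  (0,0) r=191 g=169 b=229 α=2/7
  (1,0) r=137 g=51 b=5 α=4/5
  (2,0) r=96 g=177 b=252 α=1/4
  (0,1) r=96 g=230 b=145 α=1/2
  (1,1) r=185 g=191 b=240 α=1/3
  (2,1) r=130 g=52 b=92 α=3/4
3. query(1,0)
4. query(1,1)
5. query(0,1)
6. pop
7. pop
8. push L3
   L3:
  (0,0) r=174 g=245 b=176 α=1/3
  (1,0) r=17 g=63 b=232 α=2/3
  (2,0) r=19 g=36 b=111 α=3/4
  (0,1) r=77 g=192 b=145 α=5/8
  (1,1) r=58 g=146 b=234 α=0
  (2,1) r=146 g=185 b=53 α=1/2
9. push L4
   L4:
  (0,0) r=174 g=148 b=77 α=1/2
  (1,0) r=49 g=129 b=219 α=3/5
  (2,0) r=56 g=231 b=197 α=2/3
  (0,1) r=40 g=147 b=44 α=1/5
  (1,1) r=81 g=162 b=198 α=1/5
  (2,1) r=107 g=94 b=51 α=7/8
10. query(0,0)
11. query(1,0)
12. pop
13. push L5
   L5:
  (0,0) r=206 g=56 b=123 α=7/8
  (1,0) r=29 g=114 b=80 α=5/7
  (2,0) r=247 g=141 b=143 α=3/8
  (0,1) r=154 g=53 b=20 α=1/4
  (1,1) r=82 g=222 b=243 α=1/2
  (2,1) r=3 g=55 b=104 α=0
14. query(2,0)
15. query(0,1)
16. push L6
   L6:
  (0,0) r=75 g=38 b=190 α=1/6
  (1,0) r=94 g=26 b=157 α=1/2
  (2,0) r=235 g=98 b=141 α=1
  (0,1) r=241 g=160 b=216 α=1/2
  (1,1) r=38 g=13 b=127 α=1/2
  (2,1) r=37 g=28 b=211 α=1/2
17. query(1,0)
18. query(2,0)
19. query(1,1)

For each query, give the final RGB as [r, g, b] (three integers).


query (1,0) [L1,L2] — begin 0,0,0
+L1 (α=6/7) → [1272/7, 228/7, 1254/7]
+L2 (α=4/5) → [5108/35, 1656/35, 1394/35]
→ [146, 47, 40]

(1,1) stack=L1,L2; from [0,0,0]:
+L1 (α=1/2) → [27, 237/2, 117/2]
+L2 (α=1/3) → [239/3, 428/3, 119]
rounded: [80, 143, 119]

query (0,1) [L1,L2] — begin 0,0,0
L1 α=2/5: [392/5, 274/5, 204/5]
L2 α=1/2: [436/5, 712/5, 929/10]
→ [87, 142, 93]

at x=0,y=0 over L3,L4:
+L3 (α=1/3) → [58, 245/3, 176/3]
+L4 (α=1/2) → [116, 689/6, 407/6]
→ [116, 115, 68]

at x=1,y=0 over L3,L4:
L3 α=2/3: [34/3, 42, 464/3]
L4 α=3/5: [509/15, 471/5, 2899/15]
rounded: [34, 94, 193]

(2,0) stack=L3,L5; from [0,0,0]:
+L3 (α=3/4) → [57/4, 27, 333/4]
+L5 (α=3/8) → [3249/32, 279/4, 3381/32]
rounded: [102, 70, 106]

(0,1) stack=L3,L5; from [0,0,0]:
after L3 α=5/8: [385/8, 120, 725/8]
after L5 α=1/4: [2387/32, 413/4, 2335/32]
→ [75, 103, 73]

query (1,0) [L3,L5,L6] — begin 0,0,0
L3 α=2/3: [34/3, 42, 464/3]
L5 α=5/7: [503/21, 654/7, 304/3]
L6 α=1/2: [2477/42, 418/7, 775/6]
rounded: [59, 60, 129]

query (2,0) [L3,L5,L6] — begin 0,0,0
after L3 α=3/4: [57/4, 27, 333/4]
after L5 α=3/8: [3249/32, 279/4, 3381/32]
after L6 α=1: [235, 98, 141]
= [235, 98, 141]

query (1,1) [L3,L5,L6] — begin 0,0,0
after L3 α=0: [0, 0, 0]
after L5 α=1/2: [41, 111, 243/2]
after L6 α=1/2: [79/2, 62, 497/4]
= [40, 62, 124]


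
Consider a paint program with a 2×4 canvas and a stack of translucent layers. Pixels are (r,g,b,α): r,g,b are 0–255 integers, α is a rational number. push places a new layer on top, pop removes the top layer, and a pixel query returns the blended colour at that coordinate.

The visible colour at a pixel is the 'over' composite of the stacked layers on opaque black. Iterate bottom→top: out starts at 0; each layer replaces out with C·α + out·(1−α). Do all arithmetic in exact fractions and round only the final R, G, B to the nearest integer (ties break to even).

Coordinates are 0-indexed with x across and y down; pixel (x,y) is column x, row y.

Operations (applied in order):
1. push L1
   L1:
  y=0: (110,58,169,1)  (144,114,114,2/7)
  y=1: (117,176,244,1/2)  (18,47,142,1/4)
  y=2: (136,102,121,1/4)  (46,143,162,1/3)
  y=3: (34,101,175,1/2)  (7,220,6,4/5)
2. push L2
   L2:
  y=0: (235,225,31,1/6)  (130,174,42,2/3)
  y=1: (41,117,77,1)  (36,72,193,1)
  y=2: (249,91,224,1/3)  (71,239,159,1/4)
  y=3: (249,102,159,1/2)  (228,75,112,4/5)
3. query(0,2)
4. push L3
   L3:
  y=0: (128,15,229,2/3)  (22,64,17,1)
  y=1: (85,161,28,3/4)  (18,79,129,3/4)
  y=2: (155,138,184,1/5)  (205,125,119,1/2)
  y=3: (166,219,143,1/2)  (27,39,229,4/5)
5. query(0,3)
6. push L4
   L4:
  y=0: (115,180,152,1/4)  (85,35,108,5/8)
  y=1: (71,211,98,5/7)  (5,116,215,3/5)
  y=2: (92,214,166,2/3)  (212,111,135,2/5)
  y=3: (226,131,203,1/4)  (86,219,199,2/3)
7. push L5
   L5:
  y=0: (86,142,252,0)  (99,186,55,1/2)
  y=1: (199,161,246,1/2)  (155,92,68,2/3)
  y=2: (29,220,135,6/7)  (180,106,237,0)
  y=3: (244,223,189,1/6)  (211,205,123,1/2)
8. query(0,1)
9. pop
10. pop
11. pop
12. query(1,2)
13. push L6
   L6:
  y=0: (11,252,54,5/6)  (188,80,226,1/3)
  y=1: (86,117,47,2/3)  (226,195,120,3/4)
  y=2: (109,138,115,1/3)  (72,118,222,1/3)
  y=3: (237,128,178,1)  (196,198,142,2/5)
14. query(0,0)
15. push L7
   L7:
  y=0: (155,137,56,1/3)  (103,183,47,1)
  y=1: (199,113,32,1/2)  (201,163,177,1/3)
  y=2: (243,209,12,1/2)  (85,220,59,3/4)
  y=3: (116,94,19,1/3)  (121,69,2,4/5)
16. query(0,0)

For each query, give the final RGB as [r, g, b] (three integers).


query (0,2) [L1,L2] — begin 0,0,0
+L1 (α=1/4) → [34, 51/2, 121/4]
+L2 (α=1/3) → [317/3, 142/3, 569/6]
rounded: [106, 47, 95]

(0,3) stack=L1,L2,L3; from [0,0,0]:
+L1 (α=1/2) → [17, 101/2, 175/2]
+L2 (α=1/2) → [133, 305/4, 493/4]
+L3 (α=1/2) → [299/2, 1181/8, 1065/8]
→ [150, 148, 133]

(0,1) stack=L1,L2,L3,L4,L5; from [0,0,0]:
L1 α=1/2: [117/2, 88, 122]
L2 α=1: [41, 117, 77]
L3 α=3/4: [74, 150, 161/4]
L4 α=5/7: [503/7, 1355/7, 163/2]
L5 α=1/2: [948/7, 1241/7, 655/4]
rounded: [135, 177, 164]

at x=1,y=2 over L1,L2:
L1 α=1/3: [46/3, 143/3, 54]
L2 α=1/4: [117/4, 191/2, 321/4]
→ [29, 96, 80]

at x=0,y=0 over L1,L2,L6:
L1 α=1: [110, 58, 169]
L2 α=1/6: [785/6, 515/6, 146]
L6 α=5/6: [1115/36, 8075/36, 208/3]
rounded: [31, 224, 69]

at x=0,y=0 over L1,L2,L6,L7:
after L1 α=1: [110, 58, 169]
after L2 α=1/6: [785/6, 515/6, 146]
after L6 α=5/6: [1115/36, 8075/36, 208/3]
after L7 α=1/3: [3905/54, 10541/54, 584/9]
= [72, 195, 65]
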